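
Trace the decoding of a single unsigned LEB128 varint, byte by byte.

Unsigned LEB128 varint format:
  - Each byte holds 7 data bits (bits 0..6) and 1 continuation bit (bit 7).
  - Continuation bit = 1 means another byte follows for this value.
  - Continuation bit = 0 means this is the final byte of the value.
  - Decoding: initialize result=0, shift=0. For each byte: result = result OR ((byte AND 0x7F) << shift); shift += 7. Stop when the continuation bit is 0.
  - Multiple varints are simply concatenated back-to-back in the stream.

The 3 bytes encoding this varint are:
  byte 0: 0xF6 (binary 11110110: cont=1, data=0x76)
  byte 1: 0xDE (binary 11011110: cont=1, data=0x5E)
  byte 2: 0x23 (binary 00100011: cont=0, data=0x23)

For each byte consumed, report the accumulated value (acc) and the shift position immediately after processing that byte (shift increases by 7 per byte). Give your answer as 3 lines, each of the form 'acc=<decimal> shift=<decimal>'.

byte 0=0xF6: payload=0x76=118, contrib = 118<<0 = 118; acc -> 118, shift -> 7
byte 1=0xDE: payload=0x5E=94, contrib = 94<<7 = 12032; acc -> 12150, shift -> 14
byte 2=0x23: payload=0x23=35, contrib = 35<<14 = 573440; acc -> 585590, shift -> 21

Answer: acc=118 shift=7
acc=12150 shift=14
acc=585590 shift=21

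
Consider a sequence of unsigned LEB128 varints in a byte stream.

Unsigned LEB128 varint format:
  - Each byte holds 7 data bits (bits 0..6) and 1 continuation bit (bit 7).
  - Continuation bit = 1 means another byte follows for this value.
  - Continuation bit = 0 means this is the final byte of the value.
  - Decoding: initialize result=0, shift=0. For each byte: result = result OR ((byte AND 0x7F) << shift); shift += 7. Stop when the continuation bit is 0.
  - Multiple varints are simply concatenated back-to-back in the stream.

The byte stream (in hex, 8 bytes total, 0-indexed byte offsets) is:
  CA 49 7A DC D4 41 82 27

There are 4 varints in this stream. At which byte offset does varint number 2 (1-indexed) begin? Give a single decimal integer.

Answer: 2

Derivation:
  byte[0]=0xCA cont=1 payload=0x4A=74: acc |= 74<<0 -> acc=74 shift=7
  byte[1]=0x49 cont=0 payload=0x49=73: acc |= 73<<7 -> acc=9418 shift=14 [end]
Varint 1: bytes[0:2] = CA 49 -> value 9418 (2 byte(s))
  byte[2]=0x7A cont=0 payload=0x7A=122: acc |= 122<<0 -> acc=122 shift=7 [end]
Varint 2: bytes[2:3] = 7A -> value 122 (1 byte(s))
  byte[3]=0xDC cont=1 payload=0x5C=92: acc |= 92<<0 -> acc=92 shift=7
  byte[4]=0xD4 cont=1 payload=0x54=84: acc |= 84<<7 -> acc=10844 shift=14
  byte[5]=0x41 cont=0 payload=0x41=65: acc |= 65<<14 -> acc=1075804 shift=21 [end]
Varint 3: bytes[3:6] = DC D4 41 -> value 1075804 (3 byte(s))
  byte[6]=0x82 cont=1 payload=0x02=2: acc |= 2<<0 -> acc=2 shift=7
  byte[7]=0x27 cont=0 payload=0x27=39: acc |= 39<<7 -> acc=4994 shift=14 [end]
Varint 4: bytes[6:8] = 82 27 -> value 4994 (2 byte(s))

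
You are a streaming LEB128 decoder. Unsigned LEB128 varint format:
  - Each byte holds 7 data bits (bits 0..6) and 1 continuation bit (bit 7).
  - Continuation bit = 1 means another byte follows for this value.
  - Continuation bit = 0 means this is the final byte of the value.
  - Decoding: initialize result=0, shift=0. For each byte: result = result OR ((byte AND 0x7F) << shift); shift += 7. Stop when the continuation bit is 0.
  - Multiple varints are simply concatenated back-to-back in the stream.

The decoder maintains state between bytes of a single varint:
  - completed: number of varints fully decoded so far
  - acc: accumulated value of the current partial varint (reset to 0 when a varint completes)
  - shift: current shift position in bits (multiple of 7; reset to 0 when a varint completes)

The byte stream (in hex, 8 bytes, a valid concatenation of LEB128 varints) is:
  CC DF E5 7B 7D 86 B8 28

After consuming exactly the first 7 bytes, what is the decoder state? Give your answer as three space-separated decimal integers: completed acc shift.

byte[0]=0xCC cont=1 payload=0x4C: acc |= 76<<0 -> completed=0 acc=76 shift=7
byte[1]=0xDF cont=1 payload=0x5F: acc |= 95<<7 -> completed=0 acc=12236 shift=14
byte[2]=0xE5 cont=1 payload=0x65: acc |= 101<<14 -> completed=0 acc=1667020 shift=21
byte[3]=0x7B cont=0 payload=0x7B: varint #1 complete (value=259616716); reset -> completed=1 acc=0 shift=0
byte[4]=0x7D cont=0 payload=0x7D: varint #2 complete (value=125); reset -> completed=2 acc=0 shift=0
byte[5]=0x86 cont=1 payload=0x06: acc |= 6<<0 -> completed=2 acc=6 shift=7
byte[6]=0xB8 cont=1 payload=0x38: acc |= 56<<7 -> completed=2 acc=7174 shift=14

Answer: 2 7174 14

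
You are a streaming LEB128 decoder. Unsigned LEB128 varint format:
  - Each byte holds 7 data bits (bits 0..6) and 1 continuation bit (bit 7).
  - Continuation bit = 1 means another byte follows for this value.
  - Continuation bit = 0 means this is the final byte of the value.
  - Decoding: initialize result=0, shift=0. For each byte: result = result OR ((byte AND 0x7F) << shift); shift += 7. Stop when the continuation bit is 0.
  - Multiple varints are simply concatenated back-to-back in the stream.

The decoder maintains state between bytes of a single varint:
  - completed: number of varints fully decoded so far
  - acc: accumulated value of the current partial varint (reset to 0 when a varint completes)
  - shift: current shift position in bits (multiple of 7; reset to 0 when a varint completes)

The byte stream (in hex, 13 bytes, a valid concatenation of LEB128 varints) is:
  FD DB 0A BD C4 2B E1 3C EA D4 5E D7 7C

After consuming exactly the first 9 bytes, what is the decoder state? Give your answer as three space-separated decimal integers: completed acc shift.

byte[0]=0xFD cont=1 payload=0x7D: acc |= 125<<0 -> completed=0 acc=125 shift=7
byte[1]=0xDB cont=1 payload=0x5B: acc |= 91<<7 -> completed=0 acc=11773 shift=14
byte[2]=0x0A cont=0 payload=0x0A: varint #1 complete (value=175613); reset -> completed=1 acc=0 shift=0
byte[3]=0xBD cont=1 payload=0x3D: acc |= 61<<0 -> completed=1 acc=61 shift=7
byte[4]=0xC4 cont=1 payload=0x44: acc |= 68<<7 -> completed=1 acc=8765 shift=14
byte[5]=0x2B cont=0 payload=0x2B: varint #2 complete (value=713277); reset -> completed=2 acc=0 shift=0
byte[6]=0xE1 cont=1 payload=0x61: acc |= 97<<0 -> completed=2 acc=97 shift=7
byte[7]=0x3C cont=0 payload=0x3C: varint #3 complete (value=7777); reset -> completed=3 acc=0 shift=0
byte[8]=0xEA cont=1 payload=0x6A: acc |= 106<<0 -> completed=3 acc=106 shift=7

Answer: 3 106 7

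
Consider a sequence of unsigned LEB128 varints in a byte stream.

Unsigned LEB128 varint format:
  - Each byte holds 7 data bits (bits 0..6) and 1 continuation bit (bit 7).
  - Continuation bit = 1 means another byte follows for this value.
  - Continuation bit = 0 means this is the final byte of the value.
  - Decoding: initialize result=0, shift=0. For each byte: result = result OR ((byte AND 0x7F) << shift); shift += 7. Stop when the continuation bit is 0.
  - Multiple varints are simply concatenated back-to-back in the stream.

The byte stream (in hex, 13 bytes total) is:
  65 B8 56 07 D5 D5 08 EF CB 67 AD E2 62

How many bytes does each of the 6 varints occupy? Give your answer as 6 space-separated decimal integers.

  byte[0]=0x65 cont=0 payload=0x65=101: acc |= 101<<0 -> acc=101 shift=7 [end]
Varint 1: bytes[0:1] = 65 -> value 101 (1 byte(s))
  byte[1]=0xB8 cont=1 payload=0x38=56: acc |= 56<<0 -> acc=56 shift=7
  byte[2]=0x56 cont=0 payload=0x56=86: acc |= 86<<7 -> acc=11064 shift=14 [end]
Varint 2: bytes[1:3] = B8 56 -> value 11064 (2 byte(s))
  byte[3]=0x07 cont=0 payload=0x07=7: acc |= 7<<0 -> acc=7 shift=7 [end]
Varint 3: bytes[3:4] = 07 -> value 7 (1 byte(s))
  byte[4]=0xD5 cont=1 payload=0x55=85: acc |= 85<<0 -> acc=85 shift=7
  byte[5]=0xD5 cont=1 payload=0x55=85: acc |= 85<<7 -> acc=10965 shift=14
  byte[6]=0x08 cont=0 payload=0x08=8: acc |= 8<<14 -> acc=142037 shift=21 [end]
Varint 4: bytes[4:7] = D5 D5 08 -> value 142037 (3 byte(s))
  byte[7]=0xEF cont=1 payload=0x6F=111: acc |= 111<<0 -> acc=111 shift=7
  byte[8]=0xCB cont=1 payload=0x4B=75: acc |= 75<<7 -> acc=9711 shift=14
  byte[9]=0x67 cont=0 payload=0x67=103: acc |= 103<<14 -> acc=1697263 shift=21 [end]
Varint 5: bytes[7:10] = EF CB 67 -> value 1697263 (3 byte(s))
  byte[10]=0xAD cont=1 payload=0x2D=45: acc |= 45<<0 -> acc=45 shift=7
  byte[11]=0xE2 cont=1 payload=0x62=98: acc |= 98<<7 -> acc=12589 shift=14
  byte[12]=0x62 cont=0 payload=0x62=98: acc |= 98<<14 -> acc=1618221 shift=21 [end]
Varint 6: bytes[10:13] = AD E2 62 -> value 1618221 (3 byte(s))

Answer: 1 2 1 3 3 3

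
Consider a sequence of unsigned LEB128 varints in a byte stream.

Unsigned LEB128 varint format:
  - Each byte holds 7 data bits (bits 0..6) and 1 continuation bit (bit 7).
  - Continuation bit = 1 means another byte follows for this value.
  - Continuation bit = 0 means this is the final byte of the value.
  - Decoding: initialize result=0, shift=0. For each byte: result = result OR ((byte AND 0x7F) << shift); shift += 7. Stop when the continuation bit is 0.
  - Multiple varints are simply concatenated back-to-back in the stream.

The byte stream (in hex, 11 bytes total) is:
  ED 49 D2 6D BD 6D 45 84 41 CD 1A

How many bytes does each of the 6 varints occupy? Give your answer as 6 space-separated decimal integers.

  byte[0]=0xED cont=1 payload=0x6D=109: acc |= 109<<0 -> acc=109 shift=7
  byte[1]=0x49 cont=0 payload=0x49=73: acc |= 73<<7 -> acc=9453 shift=14 [end]
Varint 1: bytes[0:2] = ED 49 -> value 9453 (2 byte(s))
  byte[2]=0xD2 cont=1 payload=0x52=82: acc |= 82<<0 -> acc=82 shift=7
  byte[3]=0x6D cont=0 payload=0x6D=109: acc |= 109<<7 -> acc=14034 shift=14 [end]
Varint 2: bytes[2:4] = D2 6D -> value 14034 (2 byte(s))
  byte[4]=0xBD cont=1 payload=0x3D=61: acc |= 61<<0 -> acc=61 shift=7
  byte[5]=0x6D cont=0 payload=0x6D=109: acc |= 109<<7 -> acc=14013 shift=14 [end]
Varint 3: bytes[4:6] = BD 6D -> value 14013 (2 byte(s))
  byte[6]=0x45 cont=0 payload=0x45=69: acc |= 69<<0 -> acc=69 shift=7 [end]
Varint 4: bytes[6:7] = 45 -> value 69 (1 byte(s))
  byte[7]=0x84 cont=1 payload=0x04=4: acc |= 4<<0 -> acc=4 shift=7
  byte[8]=0x41 cont=0 payload=0x41=65: acc |= 65<<7 -> acc=8324 shift=14 [end]
Varint 5: bytes[7:9] = 84 41 -> value 8324 (2 byte(s))
  byte[9]=0xCD cont=1 payload=0x4D=77: acc |= 77<<0 -> acc=77 shift=7
  byte[10]=0x1A cont=0 payload=0x1A=26: acc |= 26<<7 -> acc=3405 shift=14 [end]
Varint 6: bytes[9:11] = CD 1A -> value 3405 (2 byte(s))

Answer: 2 2 2 1 2 2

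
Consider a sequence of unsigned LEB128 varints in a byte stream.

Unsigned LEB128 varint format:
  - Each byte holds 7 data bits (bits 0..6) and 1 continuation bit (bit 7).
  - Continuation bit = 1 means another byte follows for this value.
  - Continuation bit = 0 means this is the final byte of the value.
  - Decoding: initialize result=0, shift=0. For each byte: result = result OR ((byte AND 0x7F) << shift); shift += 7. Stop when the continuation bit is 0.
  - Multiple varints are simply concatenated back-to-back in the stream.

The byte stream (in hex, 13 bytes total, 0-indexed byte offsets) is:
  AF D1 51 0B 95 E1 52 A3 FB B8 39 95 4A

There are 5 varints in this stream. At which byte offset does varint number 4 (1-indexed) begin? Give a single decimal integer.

  byte[0]=0xAF cont=1 payload=0x2F=47: acc |= 47<<0 -> acc=47 shift=7
  byte[1]=0xD1 cont=1 payload=0x51=81: acc |= 81<<7 -> acc=10415 shift=14
  byte[2]=0x51 cont=0 payload=0x51=81: acc |= 81<<14 -> acc=1337519 shift=21 [end]
Varint 1: bytes[0:3] = AF D1 51 -> value 1337519 (3 byte(s))
  byte[3]=0x0B cont=0 payload=0x0B=11: acc |= 11<<0 -> acc=11 shift=7 [end]
Varint 2: bytes[3:4] = 0B -> value 11 (1 byte(s))
  byte[4]=0x95 cont=1 payload=0x15=21: acc |= 21<<0 -> acc=21 shift=7
  byte[5]=0xE1 cont=1 payload=0x61=97: acc |= 97<<7 -> acc=12437 shift=14
  byte[6]=0x52 cont=0 payload=0x52=82: acc |= 82<<14 -> acc=1355925 shift=21 [end]
Varint 3: bytes[4:7] = 95 E1 52 -> value 1355925 (3 byte(s))
  byte[7]=0xA3 cont=1 payload=0x23=35: acc |= 35<<0 -> acc=35 shift=7
  byte[8]=0xFB cont=1 payload=0x7B=123: acc |= 123<<7 -> acc=15779 shift=14
  byte[9]=0xB8 cont=1 payload=0x38=56: acc |= 56<<14 -> acc=933283 shift=21
  byte[10]=0x39 cont=0 payload=0x39=57: acc |= 57<<21 -> acc=120470947 shift=28 [end]
Varint 4: bytes[7:11] = A3 FB B8 39 -> value 120470947 (4 byte(s))
  byte[11]=0x95 cont=1 payload=0x15=21: acc |= 21<<0 -> acc=21 shift=7
  byte[12]=0x4A cont=0 payload=0x4A=74: acc |= 74<<7 -> acc=9493 shift=14 [end]
Varint 5: bytes[11:13] = 95 4A -> value 9493 (2 byte(s))

Answer: 7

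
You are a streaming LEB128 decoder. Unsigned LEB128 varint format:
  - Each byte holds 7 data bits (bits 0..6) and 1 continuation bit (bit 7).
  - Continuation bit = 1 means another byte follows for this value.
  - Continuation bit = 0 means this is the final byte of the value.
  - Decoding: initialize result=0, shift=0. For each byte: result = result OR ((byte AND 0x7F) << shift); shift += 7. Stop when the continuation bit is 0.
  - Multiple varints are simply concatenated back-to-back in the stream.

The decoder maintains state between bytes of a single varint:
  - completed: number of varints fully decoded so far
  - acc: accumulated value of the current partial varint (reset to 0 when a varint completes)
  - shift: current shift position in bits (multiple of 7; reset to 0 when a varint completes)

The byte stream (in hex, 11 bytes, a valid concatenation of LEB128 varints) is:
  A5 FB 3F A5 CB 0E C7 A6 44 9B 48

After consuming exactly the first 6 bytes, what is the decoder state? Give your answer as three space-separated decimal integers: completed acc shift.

byte[0]=0xA5 cont=1 payload=0x25: acc |= 37<<0 -> completed=0 acc=37 shift=7
byte[1]=0xFB cont=1 payload=0x7B: acc |= 123<<7 -> completed=0 acc=15781 shift=14
byte[2]=0x3F cont=0 payload=0x3F: varint #1 complete (value=1047973); reset -> completed=1 acc=0 shift=0
byte[3]=0xA5 cont=1 payload=0x25: acc |= 37<<0 -> completed=1 acc=37 shift=7
byte[4]=0xCB cont=1 payload=0x4B: acc |= 75<<7 -> completed=1 acc=9637 shift=14
byte[5]=0x0E cont=0 payload=0x0E: varint #2 complete (value=239013); reset -> completed=2 acc=0 shift=0

Answer: 2 0 0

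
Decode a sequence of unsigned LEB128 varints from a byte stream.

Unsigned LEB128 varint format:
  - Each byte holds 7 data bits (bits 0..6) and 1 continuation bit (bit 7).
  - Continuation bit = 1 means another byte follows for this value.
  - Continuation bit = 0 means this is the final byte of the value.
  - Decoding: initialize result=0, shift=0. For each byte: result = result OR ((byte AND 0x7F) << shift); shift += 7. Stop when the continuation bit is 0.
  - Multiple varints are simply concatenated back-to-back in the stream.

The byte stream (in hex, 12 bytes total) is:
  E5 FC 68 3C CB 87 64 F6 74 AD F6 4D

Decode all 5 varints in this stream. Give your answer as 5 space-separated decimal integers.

Answer: 1719909 60 1639371 14966 1276717

Derivation:
  byte[0]=0xE5 cont=1 payload=0x65=101: acc |= 101<<0 -> acc=101 shift=7
  byte[1]=0xFC cont=1 payload=0x7C=124: acc |= 124<<7 -> acc=15973 shift=14
  byte[2]=0x68 cont=0 payload=0x68=104: acc |= 104<<14 -> acc=1719909 shift=21 [end]
Varint 1: bytes[0:3] = E5 FC 68 -> value 1719909 (3 byte(s))
  byte[3]=0x3C cont=0 payload=0x3C=60: acc |= 60<<0 -> acc=60 shift=7 [end]
Varint 2: bytes[3:4] = 3C -> value 60 (1 byte(s))
  byte[4]=0xCB cont=1 payload=0x4B=75: acc |= 75<<0 -> acc=75 shift=7
  byte[5]=0x87 cont=1 payload=0x07=7: acc |= 7<<7 -> acc=971 shift=14
  byte[6]=0x64 cont=0 payload=0x64=100: acc |= 100<<14 -> acc=1639371 shift=21 [end]
Varint 3: bytes[4:7] = CB 87 64 -> value 1639371 (3 byte(s))
  byte[7]=0xF6 cont=1 payload=0x76=118: acc |= 118<<0 -> acc=118 shift=7
  byte[8]=0x74 cont=0 payload=0x74=116: acc |= 116<<7 -> acc=14966 shift=14 [end]
Varint 4: bytes[7:9] = F6 74 -> value 14966 (2 byte(s))
  byte[9]=0xAD cont=1 payload=0x2D=45: acc |= 45<<0 -> acc=45 shift=7
  byte[10]=0xF6 cont=1 payload=0x76=118: acc |= 118<<7 -> acc=15149 shift=14
  byte[11]=0x4D cont=0 payload=0x4D=77: acc |= 77<<14 -> acc=1276717 shift=21 [end]
Varint 5: bytes[9:12] = AD F6 4D -> value 1276717 (3 byte(s))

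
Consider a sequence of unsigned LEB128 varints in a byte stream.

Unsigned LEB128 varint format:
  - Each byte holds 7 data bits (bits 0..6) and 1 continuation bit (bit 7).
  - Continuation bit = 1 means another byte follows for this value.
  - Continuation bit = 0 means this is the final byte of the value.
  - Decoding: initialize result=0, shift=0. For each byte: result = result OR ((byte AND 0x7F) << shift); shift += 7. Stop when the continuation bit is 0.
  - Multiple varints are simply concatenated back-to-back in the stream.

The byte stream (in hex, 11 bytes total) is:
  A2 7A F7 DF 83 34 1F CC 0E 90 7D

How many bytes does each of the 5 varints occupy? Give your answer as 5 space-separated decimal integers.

Answer: 2 4 1 2 2

Derivation:
  byte[0]=0xA2 cont=1 payload=0x22=34: acc |= 34<<0 -> acc=34 shift=7
  byte[1]=0x7A cont=0 payload=0x7A=122: acc |= 122<<7 -> acc=15650 shift=14 [end]
Varint 1: bytes[0:2] = A2 7A -> value 15650 (2 byte(s))
  byte[2]=0xF7 cont=1 payload=0x77=119: acc |= 119<<0 -> acc=119 shift=7
  byte[3]=0xDF cont=1 payload=0x5F=95: acc |= 95<<7 -> acc=12279 shift=14
  byte[4]=0x83 cont=1 payload=0x03=3: acc |= 3<<14 -> acc=61431 shift=21
  byte[5]=0x34 cont=0 payload=0x34=52: acc |= 52<<21 -> acc=109113335 shift=28 [end]
Varint 2: bytes[2:6] = F7 DF 83 34 -> value 109113335 (4 byte(s))
  byte[6]=0x1F cont=0 payload=0x1F=31: acc |= 31<<0 -> acc=31 shift=7 [end]
Varint 3: bytes[6:7] = 1F -> value 31 (1 byte(s))
  byte[7]=0xCC cont=1 payload=0x4C=76: acc |= 76<<0 -> acc=76 shift=7
  byte[8]=0x0E cont=0 payload=0x0E=14: acc |= 14<<7 -> acc=1868 shift=14 [end]
Varint 4: bytes[7:9] = CC 0E -> value 1868 (2 byte(s))
  byte[9]=0x90 cont=1 payload=0x10=16: acc |= 16<<0 -> acc=16 shift=7
  byte[10]=0x7D cont=0 payload=0x7D=125: acc |= 125<<7 -> acc=16016 shift=14 [end]
Varint 5: bytes[9:11] = 90 7D -> value 16016 (2 byte(s))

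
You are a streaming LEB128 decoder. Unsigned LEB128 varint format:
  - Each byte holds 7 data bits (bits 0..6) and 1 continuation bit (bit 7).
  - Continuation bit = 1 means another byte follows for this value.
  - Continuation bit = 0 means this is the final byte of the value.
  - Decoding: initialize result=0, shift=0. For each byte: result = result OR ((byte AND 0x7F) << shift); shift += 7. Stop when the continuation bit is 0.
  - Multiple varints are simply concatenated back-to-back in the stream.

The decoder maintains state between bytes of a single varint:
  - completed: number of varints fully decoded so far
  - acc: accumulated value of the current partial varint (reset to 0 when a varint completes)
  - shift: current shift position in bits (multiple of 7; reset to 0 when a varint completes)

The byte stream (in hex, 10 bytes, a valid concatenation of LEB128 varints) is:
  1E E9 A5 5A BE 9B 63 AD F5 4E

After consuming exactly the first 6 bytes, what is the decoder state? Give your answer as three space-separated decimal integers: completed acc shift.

byte[0]=0x1E cont=0 payload=0x1E: varint #1 complete (value=30); reset -> completed=1 acc=0 shift=0
byte[1]=0xE9 cont=1 payload=0x69: acc |= 105<<0 -> completed=1 acc=105 shift=7
byte[2]=0xA5 cont=1 payload=0x25: acc |= 37<<7 -> completed=1 acc=4841 shift=14
byte[3]=0x5A cont=0 payload=0x5A: varint #2 complete (value=1479401); reset -> completed=2 acc=0 shift=0
byte[4]=0xBE cont=1 payload=0x3E: acc |= 62<<0 -> completed=2 acc=62 shift=7
byte[5]=0x9B cont=1 payload=0x1B: acc |= 27<<7 -> completed=2 acc=3518 shift=14

Answer: 2 3518 14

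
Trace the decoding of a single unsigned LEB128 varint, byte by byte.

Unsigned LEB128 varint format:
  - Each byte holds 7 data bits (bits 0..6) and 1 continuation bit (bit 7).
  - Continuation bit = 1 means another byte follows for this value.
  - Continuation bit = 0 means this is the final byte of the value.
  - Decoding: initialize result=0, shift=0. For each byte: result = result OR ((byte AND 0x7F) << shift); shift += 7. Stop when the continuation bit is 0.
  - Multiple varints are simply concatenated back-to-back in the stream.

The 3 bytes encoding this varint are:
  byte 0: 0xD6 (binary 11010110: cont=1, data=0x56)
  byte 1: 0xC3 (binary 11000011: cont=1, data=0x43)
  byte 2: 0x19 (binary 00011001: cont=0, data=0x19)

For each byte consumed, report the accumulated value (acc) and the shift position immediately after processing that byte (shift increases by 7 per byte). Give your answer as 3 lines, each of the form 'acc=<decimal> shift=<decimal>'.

Answer: acc=86 shift=7
acc=8662 shift=14
acc=418262 shift=21

Derivation:
byte 0=0xD6: payload=0x56=86, contrib = 86<<0 = 86; acc -> 86, shift -> 7
byte 1=0xC3: payload=0x43=67, contrib = 67<<7 = 8576; acc -> 8662, shift -> 14
byte 2=0x19: payload=0x19=25, contrib = 25<<14 = 409600; acc -> 418262, shift -> 21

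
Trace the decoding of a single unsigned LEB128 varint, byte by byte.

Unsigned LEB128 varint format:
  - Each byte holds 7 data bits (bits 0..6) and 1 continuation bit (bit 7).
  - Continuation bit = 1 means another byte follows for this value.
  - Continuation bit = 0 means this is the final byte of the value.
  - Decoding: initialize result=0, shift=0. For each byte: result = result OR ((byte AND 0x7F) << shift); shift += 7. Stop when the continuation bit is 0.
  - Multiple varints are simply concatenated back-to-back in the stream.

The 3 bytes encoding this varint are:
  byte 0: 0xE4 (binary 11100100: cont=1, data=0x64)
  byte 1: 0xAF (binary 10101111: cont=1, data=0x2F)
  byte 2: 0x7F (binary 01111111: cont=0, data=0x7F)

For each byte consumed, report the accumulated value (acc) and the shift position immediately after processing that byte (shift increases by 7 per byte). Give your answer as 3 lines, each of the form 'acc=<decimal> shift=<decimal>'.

Answer: acc=100 shift=7
acc=6116 shift=14
acc=2086884 shift=21

Derivation:
byte 0=0xE4: payload=0x64=100, contrib = 100<<0 = 100; acc -> 100, shift -> 7
byte 1=0xAF: payload=0x2F=47, contrib = 47<<7 = 6016; acc -> 6116, shift -> 14
byte 2=0x7F: payload=0x7F=127, contrib = 127<<14 = 2080768; acc -> 2086884, shift -> 21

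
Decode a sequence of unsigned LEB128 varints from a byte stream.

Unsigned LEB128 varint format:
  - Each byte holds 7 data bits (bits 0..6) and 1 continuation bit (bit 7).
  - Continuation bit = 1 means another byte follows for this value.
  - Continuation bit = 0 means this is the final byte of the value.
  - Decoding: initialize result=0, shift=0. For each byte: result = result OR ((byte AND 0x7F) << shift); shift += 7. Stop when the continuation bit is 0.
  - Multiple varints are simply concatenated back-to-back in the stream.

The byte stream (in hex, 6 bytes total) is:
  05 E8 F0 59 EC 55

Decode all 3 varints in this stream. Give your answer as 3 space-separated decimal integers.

Answer: 5 1472616 10988

Derivation:
  byte[0]=0x05 cont=0 payload=0x05=5: acc |= 5<<0 -> acc=5 shift=7 [end]
Varint 1: bytes[0:1] = 05 -> value 5 (1 byte(s))
  byte[1]=0xE8 cont=1 payload=0x68=104: acc |= 104<<0 -> acc=104 shift=7
  byte[2]=0xF0 cont=1 payload=0x70=112: acc |= 112<<7 -> acc=14440 shift=14
  byte[3]=0x59 cont=0 payload=0x59=89: acc |= 89<<14 -> acc=1472616 shift=21 [end]
Varint 2: bytes[1:4] = E8 F0 59 -> value 1472616 (3 byte(s))
  byte[4]=0xEC cont=1 payload=0x6C=108: acc |= 108<<0 -> acc=108 shift=7
  byte[5]=0x55 cont=0 payload=0x55=85: acc |= 85<<7 -> acc=10988 shift=14 [end]
Varint 3: bytes[4:6] = EC 55 -> value 10988 (2 byte(s))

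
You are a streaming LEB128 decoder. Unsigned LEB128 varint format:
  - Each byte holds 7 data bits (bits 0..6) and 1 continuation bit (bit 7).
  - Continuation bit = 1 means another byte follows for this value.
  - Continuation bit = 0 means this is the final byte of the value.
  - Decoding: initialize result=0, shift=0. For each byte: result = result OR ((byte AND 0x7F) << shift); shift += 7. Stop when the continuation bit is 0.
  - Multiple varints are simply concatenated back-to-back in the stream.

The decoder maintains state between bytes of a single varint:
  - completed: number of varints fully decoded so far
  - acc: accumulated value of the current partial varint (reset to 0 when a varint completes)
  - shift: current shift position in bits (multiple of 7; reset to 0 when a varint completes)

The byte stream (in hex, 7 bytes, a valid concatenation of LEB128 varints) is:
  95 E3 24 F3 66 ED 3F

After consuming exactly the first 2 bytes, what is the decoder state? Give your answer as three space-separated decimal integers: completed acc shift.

byte[0]=0x95 cont=1 payload=0x15: acc |= 21<<0 -> completed=0 acc=21 shift=7
byte[1]=0xE3 cont=1 payload=0x63: acc |= 99<<7 -> completed=0 acc=12693 shift=14

Answer: 0 12693 14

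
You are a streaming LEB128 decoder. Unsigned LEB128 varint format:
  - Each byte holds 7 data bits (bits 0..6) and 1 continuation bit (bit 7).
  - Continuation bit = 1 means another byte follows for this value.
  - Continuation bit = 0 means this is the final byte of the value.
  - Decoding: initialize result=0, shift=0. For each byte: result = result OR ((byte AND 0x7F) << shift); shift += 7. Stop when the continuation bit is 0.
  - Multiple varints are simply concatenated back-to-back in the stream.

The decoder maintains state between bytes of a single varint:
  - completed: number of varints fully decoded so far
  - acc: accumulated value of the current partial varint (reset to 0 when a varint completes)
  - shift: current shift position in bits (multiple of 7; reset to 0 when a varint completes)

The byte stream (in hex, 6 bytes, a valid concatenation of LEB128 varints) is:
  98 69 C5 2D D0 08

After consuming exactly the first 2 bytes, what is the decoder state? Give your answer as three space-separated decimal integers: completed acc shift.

Answer: 1 0 0

Derivation:
byte[0]=0x98 cont=1 payload=0x18: acc |= 24<<0 -> completed=0 acc=24 shift=7
byte[1]=0x69 cont=0 payload=0x69: varint #1 complete (value=13464); reset -> completed=1 acc=0 shift=0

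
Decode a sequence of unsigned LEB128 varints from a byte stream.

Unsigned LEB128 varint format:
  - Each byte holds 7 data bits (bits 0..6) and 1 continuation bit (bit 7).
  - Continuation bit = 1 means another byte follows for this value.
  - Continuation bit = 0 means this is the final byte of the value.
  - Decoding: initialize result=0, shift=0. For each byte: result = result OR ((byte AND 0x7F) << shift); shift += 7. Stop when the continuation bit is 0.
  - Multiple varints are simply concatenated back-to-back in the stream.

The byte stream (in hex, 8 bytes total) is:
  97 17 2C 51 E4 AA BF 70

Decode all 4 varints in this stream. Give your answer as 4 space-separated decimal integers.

Answer: 2967 44 81 235918692

Derivation:
  byte[0]=0x97 cont=1 payload=0x17=23: acc |= 23<<0 -> acc=23 shift=7
  byte[1]=0x17 cont=0 payload=0x17=23: acc |= 23<<7 -> acc=2967 shift=14 [end]
Varint 1: bytes[0:2] = 97 17 -> value 2967 (2 byte(s))
  byte[2]=0x2C cont=0 payload=0x2C=44: acc |= 44<<0 -> acc=44 shift=7 [end]
Varint 2: bytes[2:3] = 2C -> value 44 (1 byte(s))
  byte[3]=0x51 cont=0 payload=0x51=81: acc |= 81<<0 -> acc=81 shift=7 [end]
Varint 3: bytes[3:4] = 51 -> value 81 (1 byte(s))
  byte[4]=0xE4 cont=1 payload=0x64=100: acc |= 100<<0 -> acc=100 shift=7
  byte[5]=0xAA cont=1 payload=0x2A=42: acc |= 42<<7 -> acc=5476 shift=14
  byte[6]=0xBF cont=1 payload=0x3F=63: acc |= 63<<14 -> acc=1037668 shift=21
  byte[7]=0x70 cont=0 payload=0x70=112: acc |= 112<<21 -> acc=235918692 shift=28 [end]
Varint 4: bytes[4:8] = E4 AA BF 70 -> value 235918692 (4 byte(s))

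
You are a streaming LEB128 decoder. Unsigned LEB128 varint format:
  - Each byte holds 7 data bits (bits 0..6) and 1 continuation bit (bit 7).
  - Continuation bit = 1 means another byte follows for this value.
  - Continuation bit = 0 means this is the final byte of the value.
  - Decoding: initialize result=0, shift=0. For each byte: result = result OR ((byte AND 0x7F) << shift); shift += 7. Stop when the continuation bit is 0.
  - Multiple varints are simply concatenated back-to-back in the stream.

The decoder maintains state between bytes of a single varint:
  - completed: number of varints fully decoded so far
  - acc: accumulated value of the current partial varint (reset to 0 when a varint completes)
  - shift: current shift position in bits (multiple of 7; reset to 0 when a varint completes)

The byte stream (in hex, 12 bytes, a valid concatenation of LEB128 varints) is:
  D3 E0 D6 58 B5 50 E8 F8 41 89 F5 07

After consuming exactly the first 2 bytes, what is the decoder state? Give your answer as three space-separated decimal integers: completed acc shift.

byte[0]=0xD3 cont=1 payload=0x53: acc |= 83<<0 -> completed=0 acc=83 shift=7
byte[1]=0xE0 cont=1 payload=0x60: acc |= 96<<7 -> completed=0 acc=12371 shift=14

Answer: 0 12371 14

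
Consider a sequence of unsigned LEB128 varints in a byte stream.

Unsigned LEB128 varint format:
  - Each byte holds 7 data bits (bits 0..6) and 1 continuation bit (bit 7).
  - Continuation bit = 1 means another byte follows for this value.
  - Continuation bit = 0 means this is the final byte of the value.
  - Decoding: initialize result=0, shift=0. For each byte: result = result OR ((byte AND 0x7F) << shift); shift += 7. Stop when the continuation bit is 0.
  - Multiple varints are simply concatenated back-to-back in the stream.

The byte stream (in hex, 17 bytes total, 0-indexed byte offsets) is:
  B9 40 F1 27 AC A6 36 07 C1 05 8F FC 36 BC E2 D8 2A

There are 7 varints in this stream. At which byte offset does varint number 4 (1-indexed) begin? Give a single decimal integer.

Answer: 7

Derivation:
  byte[0]=0xB9 cont=1 payload=0x39=57: acc |= 57<<0 -> acc=57 shift=7
  byte[1]=0x40 cont=0 payload=0x40=64: acc |= 64<<7 -> acc=8249 shift=14 [end]
Varint 1: bytes[0:2] = B9 40 -> value 8249 (2 byte(s))
  byte[2]=0xF1 cont=1 payload=0x71=113: acc |= 113<<0 -> acc=113 shift=7
  byte[3]=0x27 cont=0 payload=0x27=39: acc |= 39<<7 -> acc=5105 shift=14 [end]
Varint 2: bytes[2:4] = F1 27 -> value 5105 (2 byte(s))
  byte[4]=0xAC cont=1 payload=0x2C=44: acc |= 44<<0 -> acc=44 shift=7
  byte[5]=0xA6 cont=1 payload=0x26=38: acc |= 38<<7 -> acc=4908 shift=14
  byte[6]=0x36 cont=0 payload=0x36=54: acc |= 54<<14 -> acc=889644 shift=21 [end]
Varint 3: bytes[4:7] = AC A6 36 -> value 889644 (3 byte(s))
  byte[7]=0x07 cont=0 payload=0x07=7: acc |= 7<<0 -> acc=7 shift=7 [end]
Varint 4: bytes[7:8] = 07 -> value 7 (1 byte(s))
  byte[8]=0xC1 cont=1 payload=0x41=65: acc |= 65<<0 -> acc=65 shift=7
  byte[9]=0x05 cont=0 payload=0x05=5: acc |= 5<<7 -> acc=705 shift=14 [end]
Varint 5: bytes[8:10] = C1 05 -> value 705 (2 byte(s))
  byte[10]=0x8F cont=1 payload=0x0F=15: acc |= 15<<0 -> acc=15 shift=7
  byte[11]=0xFC cont=1 payload=0x7C=124: acc |= 124<<7 -> acc=15887 shift=14
  byte[12]=0x36 cont=0 payload=0x36=54: acc |= 54<<14 -> acc=900623 shift=21 [end]
Varint 6: bytes[10:13] = 8F FC 36 -> value 900623 (3 byte(s))
  byte[13]=0xBC cont=1 payload=0x3C=60: acc |= 60<<0 -> acc=60 shift=7
  byte[14]=0xE2 cont=1 payload=0x62=98: acc |= 98<<7 -> acc=12604 shift=14
  byte[15]=0xD8 cont=1 payload=0x58=88: acc |= 88<<14 -> acc=1454396 shift=21
  byte[16]=0x2A cont=0 payload=0x2A=42: acc |= 42<<21 -> acc=89534780 shift=28 [end]
Varint 7: bytes[13:17] = BC E2 D8 2A -> value 89534780 (4 byte(s))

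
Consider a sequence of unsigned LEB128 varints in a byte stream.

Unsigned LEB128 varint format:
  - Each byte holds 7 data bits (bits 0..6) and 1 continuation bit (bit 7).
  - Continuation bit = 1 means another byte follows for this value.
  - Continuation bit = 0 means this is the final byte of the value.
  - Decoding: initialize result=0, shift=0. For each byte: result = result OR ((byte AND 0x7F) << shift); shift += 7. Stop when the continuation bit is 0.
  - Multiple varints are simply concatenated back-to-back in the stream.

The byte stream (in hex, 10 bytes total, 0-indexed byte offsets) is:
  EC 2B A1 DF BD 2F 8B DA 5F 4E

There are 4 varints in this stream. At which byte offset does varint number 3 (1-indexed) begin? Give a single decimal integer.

Answer: 6

Derivation:
  byte[0]=0xEC cont=1 payload=0x6C=108: acc |= 108<<0 -> acc=108 shift=7
  byte[1]=0x2B cont=0 payload=0x2B=43: acc |= 43<<7 -> acc=5612 shift=14 [end]
Varint 1: bytes[0:2] = EC 2B -> value 5612 (2 byte(s))
  byte[2]=0xA1 cont=1 payload=0x21=33: acc |= 33<<0 -> acc=33 shift=7
  byte[3]=0xDF cont=1 payload=0x5F=95: acc |= 95<<7 -> acc=12193 shift=14
  byte[4]=0xBD cont=1 payload=0x3D=61: acc |= 61<<14 -> acc=1011617 shift=21
  byte[5]=0x2F cont=0 payload=0x2F=47: acc |= 47<<21 -> acc=99577761 shift=28 [end]
Varint 2: bytes[2:6] = A1 DF BD 2F -> value 99577761 (4 byte(s))
  byte[6]=0x8B cont=1 payload=0x0B=11: acc |= 11<<0 -> acc=11 shift=7
  byte[7]=0xDA cont=1 payload=0x5A=90: acc |= 90<<7 -> acc=11531 shift=14
  byte[8]=0x5F cont=0 payload=0x5F=95: acc |= 95<<14 -> acc=1568011 shift=21 [end]
Varint 3: bytes[6:9] = 8B DA 5F -> value 1568011 (3 byte(s))
  byte[9]=0x4E cont=0 payload=0x4E=78: acc |= 78<<0 -> acc=78 shift=7 [end]
Varint 4: bytes[9:10] = 4E -> value 78 (1 byte(s))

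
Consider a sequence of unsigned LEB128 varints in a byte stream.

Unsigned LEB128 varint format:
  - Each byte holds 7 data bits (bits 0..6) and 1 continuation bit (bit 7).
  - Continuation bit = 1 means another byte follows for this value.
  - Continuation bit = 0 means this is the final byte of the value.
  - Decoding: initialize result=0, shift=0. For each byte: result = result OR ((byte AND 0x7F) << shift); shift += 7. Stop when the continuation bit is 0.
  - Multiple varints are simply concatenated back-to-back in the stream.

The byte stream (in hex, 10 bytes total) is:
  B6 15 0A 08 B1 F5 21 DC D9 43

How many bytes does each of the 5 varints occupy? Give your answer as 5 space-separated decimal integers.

  byte[0]=0xB6 cont=1 payload=0x36=54: acc |= 54<<0 -> acc=54 shift=7
  byte[1]=0x15 cont=0 payload=0x15=21: acc |= 21<<7 -> acc=2742 shift=14 [end]
Varint 1: bytes[0:2] = B6 15 -> value 2742 (2 byte(s))
  byte[2]=0x0A cont=0 payload=0x0A=10: acc |= 10<<0 -> acc=10 shift=7 [end]
Varint 2: bytes[2:3] = 0A -> value 10 (1 byte(s))
  byte[3]=0x08 cont=0 payload=0x08=8: acc |= 8<<0 -> acc=8 shift=7 [end]
Varint 3: bytes[3:4] = 08 -> value 8 (1 byte(s))
  byte[4]=0xB1 cont=1 payload=0x31=49: acc |= 49<<0 -> acc=49 shift=7
  byte[5]=0xF5 cont=1 payload=0x75=117: acc |= 117<<7 -> acc=15025 shift=14
  byte[6]=0x21 cont=0 payload=0x21=33: acc |= 33<<14 -> acc=555697 shift=21 [end]
Varint 4: bytes[4:7] = B1 F5 21 -> value 555697 (3 byte(s))
  byte[7]=0xDC cont=1 payload=0x5C=92: acc |= 92<<0 -> acc=92 shift=7
  byte[8]=0xD9 cont=1 payload=0x59=89: acc |= 89<<7 -> acc=11484 shift=14
  byte[9]=0x43 cont=0 payload=0x43=67: acc |= 67<<14 -> acc=1109212 shift=21 [end]
Varint 5: bytes[7:10] = DC D9 43 -> value 1109212 (3 byte(s))

Answer: 2 1 1 3 3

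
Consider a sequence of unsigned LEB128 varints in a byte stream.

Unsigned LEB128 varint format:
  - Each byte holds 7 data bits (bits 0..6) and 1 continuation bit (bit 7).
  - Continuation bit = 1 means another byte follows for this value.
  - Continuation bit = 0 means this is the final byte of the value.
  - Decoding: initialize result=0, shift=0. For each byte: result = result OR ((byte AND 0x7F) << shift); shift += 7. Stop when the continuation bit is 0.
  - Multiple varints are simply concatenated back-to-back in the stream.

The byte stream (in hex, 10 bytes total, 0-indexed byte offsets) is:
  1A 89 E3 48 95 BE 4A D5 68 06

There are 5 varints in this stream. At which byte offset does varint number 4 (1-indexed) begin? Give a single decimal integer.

Answer: 7

Derivation:
  byte[0]=0x1A cont=0 payload=0x1A=26: acc |= 26<<0 -> acc=26 shift=7 [end]
Varint 1: bytes[0:1] = 1A -> value 26 (1 byte(s))
  byte[1]=0x89 cont=1 payload=0x09=9: acc |= 9<<0 -> acc=9 shift=7
  byte[2]=0xE3 cont=1 payload=0x63=99: acc |= 99<<7 -> acc=12681 shift=14
  byte[3]=0x48 cont=0 payload=0x48=72: acc |= 72<<14 -> acc=1192329 shift=21 [end]
Varint 2: bytes[1:4] = 89 E3 48 -> value 1192329 (3 byte(s))
  byte[4]=0x95 cont=1 payload=0x15=21: acc |= 21<<0 -> acc=21 shift=7
  byte[5]=0xBE cont=1 payload=0x3E=62: acc |= 62<<7 -> acc=7957 shift=14
  byte[6]=0x4A cont=0 payload=0x4A=74: acc |= 74<<14 -> acc=1220373 shift=21 [end]
Varint 3: bytes[4:7] = 95 BE 4A -> value 1220373 (3 byte(s))
  byte[7]=0xD5 cont=1 payload=0x55=85: acc |= 85<<0 -> acc=85 shift=7
  byte[8]=0x68 cont=0 payload=0x68=104: acc |= 104<<7 -> acc=13397 shift=14 [end]
Varint 4: bytes[7:9] = D5 68 -> value 13397 (2 byte(s))
  byte[9]=0x06 cont=0 payload=0x06=6: acc |= 6<<0 -> acc=6 shift=7 [end]
Varint 5: bytes[9:10] = 06 -> value 6 (1 byte(s))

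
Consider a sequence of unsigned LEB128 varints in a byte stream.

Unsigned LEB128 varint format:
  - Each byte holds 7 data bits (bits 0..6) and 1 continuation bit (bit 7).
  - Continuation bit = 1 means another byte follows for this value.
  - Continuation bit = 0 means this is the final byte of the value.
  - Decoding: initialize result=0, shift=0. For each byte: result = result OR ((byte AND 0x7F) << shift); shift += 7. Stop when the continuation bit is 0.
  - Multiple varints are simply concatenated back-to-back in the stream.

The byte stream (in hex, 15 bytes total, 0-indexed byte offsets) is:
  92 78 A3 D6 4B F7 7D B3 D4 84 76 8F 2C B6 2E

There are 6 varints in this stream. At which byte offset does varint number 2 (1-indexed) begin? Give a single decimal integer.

Answer: 2

Derivation:
  byte[0]=0x92 cont=1 payload=0x12=18: acc |= 18<<0 -> acc=18 shift=7
  byte[1]=0x78 cont=0 payload=0x78=120: acc |= 120<<7 -> acc=15378 shift=14 [end]
Varint 1: bytes[0:2] = 92 78 -> value 15378 (2 byte(s))
  byte[2]=0xA3 cont=1 payload=0x23=35: acc |= 35<<0 -> acc=35 shift=7
  byte[3]=0xD6 cont=1 payload=0x56=86: acc |= 86<<7 -> acc=11043 shift=14
  byte[4]=0x4B cont=0 payload=0x4B=75: acc |= 75<<14 -> acc=1239843 shift=21 [end]
Varint 2: bytes[2:5] = A3 D6 4B -> value 1239843 (3 byte(s))
  byte[5]=0xF7 cont=1 payload=0x77=119: acc |= 119<<0 -> acc=119 shift=7
  byte[6]=0x7D cont=0 payload=0x7D=125: acc |= 125<<7 -> acc=16119 shift=14 [end]
Varint 3: bytes[5:7] = F7 7D -> value 16119 (2 byte(s))
  byte[7]=0xB3 cont=1 payload=0x33=51: acc |= 51<<0 -> acc=51 shift=7
  byte[8]=0xD4 cont=1 payload=0x54=84: acc |= 84<<7 -> acc=10803 shift=14
  byte[9]=0x84 cont=1 payload=0x04=4: acc |= 4<<14 -> acc=76339 shift=21
  byte[10]=0x76 cont=0 payload=0x76=118: acc |= 118<<21 -> acc=247540275 shift=28 [end]
Varint 4: bytes[7:11] = B3 D4 84 76 -> value 247540275 (4 byte(s))
  byte[11]=0x8F cont=1 payload=0x0F=15: acc |= 15<<0 -> acc=15 shift=7
  byte[12]=0x2C cont=0 payload=0x2C=44: acc |= 44<<7 -> acc=5647 shift=14 [end]
Varint 5: bytes[11:13] = 8F 2C -> value 5647 (2 byte(s))
  byte[13]=0xB6 cont=1 payload=0x36=54: acc |= 54<<0 -> acc=54 shift=7
  byte[14]=0x2E cont=0 payload=0x2E=46: acc |= 46<<7 -> acc=5942 shift=14 [end]
Varint 6: bytes[13:15] = B6 2E -> value 5942 (2 byte(s))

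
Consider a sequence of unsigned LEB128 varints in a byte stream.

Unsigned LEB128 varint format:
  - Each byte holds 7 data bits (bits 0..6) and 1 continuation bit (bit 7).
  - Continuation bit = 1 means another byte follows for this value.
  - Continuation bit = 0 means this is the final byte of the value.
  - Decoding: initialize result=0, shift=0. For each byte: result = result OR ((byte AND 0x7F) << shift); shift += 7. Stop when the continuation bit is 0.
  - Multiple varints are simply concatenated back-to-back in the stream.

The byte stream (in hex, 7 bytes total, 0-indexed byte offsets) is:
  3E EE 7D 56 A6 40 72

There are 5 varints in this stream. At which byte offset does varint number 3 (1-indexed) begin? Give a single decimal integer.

Answer: 3

Derivation:
  byte[0]=0x3E cont=0 payload=0x3E=62: acc |= 62<<0 -> acc=62 shift=7 [end]
Varint 1: bytes[0:1] = 3E -> value 62 (1 byte(s))
  byte[1]=0xEE cont=1 payload=0x6E=110: acc |= 110<<0 -> acc=110 shift=7
  byte[2]=0x7D cont=0 payload=0x7D=125: acc |= 125<<7 -> acc=16110 shift=14 [end]
Varint 2: bytes[1:3] = EE 7D -> value 16110 (2 byte(s))
  byte[3]=0x56 cont=0 payload=0x56=86: acc |= 86<<0 -> acc=86 shift=7 [end]
Varint 3: bytes[3:4] = 56 -> value 86 (1 byte(s))
  byte[4]=0xA6 cont=1 payload=0x26=38: acc |= 38<<0 -> acc=38 shift=7
  byte[5]=0x40 cont=0 payload=0x40=64: acc |= 64<<7 -> acc=8230 shift=14 [end]
Varint 4: bytes[4:6] = A6 40 -> value 8230 (2 byte(s))
  byte[6]=0x72 cont=0 payload=0x72=114: acc |= 114<<0 -> acc=114 shift=7 [end]
Varint 5: bytes[6:7] = 72 -> value 114 (1 byte(s))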